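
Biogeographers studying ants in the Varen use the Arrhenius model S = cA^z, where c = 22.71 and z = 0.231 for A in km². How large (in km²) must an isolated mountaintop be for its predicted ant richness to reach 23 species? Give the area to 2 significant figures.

23 = 22.71 × A^0.231  ⇒  A^0.231 = 23/22.71 = 1.013
ln A = ln(1.013) / 0.231 = 0.0127 / 0.231 = 0.0549
A = e^0.0549 ≈ 1.056 km²

1.1 km²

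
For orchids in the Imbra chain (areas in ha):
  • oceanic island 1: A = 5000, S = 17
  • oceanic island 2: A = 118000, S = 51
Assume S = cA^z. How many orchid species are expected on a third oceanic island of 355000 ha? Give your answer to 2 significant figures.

75

z = ln(51/17) / ln(118000/5000) = 1.0986 / 3.1612 = 0.3475
c = 17 / 5000^0.3475 = 17 / 19.3 = 0.881
S₃ = 0.881 × 355000^0.3475 = 0.881 × 84.89 ≈ 74.78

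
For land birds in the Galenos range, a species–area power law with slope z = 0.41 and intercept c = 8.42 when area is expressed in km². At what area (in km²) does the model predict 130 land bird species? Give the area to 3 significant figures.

793 km²

130 = 8.42 × A^0.41  ⇒  A^0.41 = 130/8.42 = 15.44
ln A = ln(15.44) / 0.41 = 2.7369 / 0.41 = 6.6754
A = e^6.6754 ≈ 792.7 km²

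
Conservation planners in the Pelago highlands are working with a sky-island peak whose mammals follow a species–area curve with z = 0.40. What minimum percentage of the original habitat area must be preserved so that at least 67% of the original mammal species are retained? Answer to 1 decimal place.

Need (A_new/A_old)^0.4 = 0.67, so A_new/A_old = 0.67^(1/0.4) = 0.67^2.5
ln(A_new/A_old) = ln 0.67 / 0.4 = -0.4005 / 0.4 = -1.0012
A_new/A_old = e^-1.0012 ≈ 0.3674

36.7%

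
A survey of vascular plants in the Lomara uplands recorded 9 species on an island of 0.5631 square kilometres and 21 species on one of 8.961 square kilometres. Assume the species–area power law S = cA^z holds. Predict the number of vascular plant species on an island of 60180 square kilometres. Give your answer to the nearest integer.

z = ln(21/9) / ln(8.961/0.5631) = 0.8473 / 2.7672 = 0.3062
c = 9 / 0.5631^0.3062 = 9 / 0.8387 = 10.73
S₃ = 10.73 × 60180^0.3062 = 10.73 × 29.07 ≈ 311.9

312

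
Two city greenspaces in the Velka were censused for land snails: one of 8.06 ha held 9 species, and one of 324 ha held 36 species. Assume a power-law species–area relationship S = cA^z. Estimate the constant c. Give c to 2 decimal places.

4.11

z = ln(S₂/S₁) / ln(A₂/A₁) = ln(36/9) / ln(324/8.06) = 1.3863 / 3.6938 = 0.3753
c = S₁ / A₁^z = 9 / 8.06^0.3753 = 9 / 2.189 = 4.112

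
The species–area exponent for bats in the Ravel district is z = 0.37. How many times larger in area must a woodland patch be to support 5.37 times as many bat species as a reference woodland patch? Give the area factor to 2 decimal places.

(A₂/A₁)^0.37 = 5.37, so A₂/A₁ = 5.37^(1/0.37) = 5.37^2.703
ln(A₂/A₁) = ln 5.37 / 0.37 = 1.6808 / 0.37 = 4.5428
A₂/A₁ = e^4.5428 ≈ 93.95

93.95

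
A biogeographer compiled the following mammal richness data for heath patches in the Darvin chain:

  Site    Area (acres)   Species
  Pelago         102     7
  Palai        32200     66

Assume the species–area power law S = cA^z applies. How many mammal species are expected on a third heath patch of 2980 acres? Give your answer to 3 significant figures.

26.1

z = ln(66/7) / ln(32200/102) = 2.2437 / 5.7547 = 0.3899
c = 7 / 102^0.3899 = 7 / 6.069 = 1.153
S₃ = 1.153 × 2980^0.3899 = 1.153 × 22.62 ≈ 26.09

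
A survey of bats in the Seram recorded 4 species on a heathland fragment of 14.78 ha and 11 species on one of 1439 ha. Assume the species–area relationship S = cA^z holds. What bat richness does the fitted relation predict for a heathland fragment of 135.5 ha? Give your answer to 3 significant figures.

6.53

z = ln(11/4) / ln(1439/14.78) = 1.0116 / 4.5784 = 0.2209
c = 4 / 14.78^0.2209 = 4 / 1.813 = 2.206
S₃ = 2.206 × 135.5^0.2209 = 2.206 × 2.958 ≈ 6.526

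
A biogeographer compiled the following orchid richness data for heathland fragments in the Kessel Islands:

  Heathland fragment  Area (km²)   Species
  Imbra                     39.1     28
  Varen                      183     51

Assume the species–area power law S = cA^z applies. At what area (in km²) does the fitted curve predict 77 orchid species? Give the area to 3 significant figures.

z = ln(51/28) / ln(183/39.1) = 0.5996 / 1.5434 = 0.3885
c = 28 / 39.1^0.3885 = 28 / 4.155 = 6.739
A = (77/6.739)^(1/0.3885) ⇒ ln A = ln(11.43)/0.3885 = 6.2699
A = e^6.2699 ≈ 528.4 km²

528 km²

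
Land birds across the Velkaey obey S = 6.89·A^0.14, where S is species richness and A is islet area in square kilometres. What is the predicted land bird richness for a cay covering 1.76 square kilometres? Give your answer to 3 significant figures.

S = 6.89 × 1.76^0.14
ln S = ln 6.89 + 0.14 × ln 1.76 = 1.9301 + 0.14 × 0.5653 = 2.0092
S = e^2.0092 ≈ 7.457

7.46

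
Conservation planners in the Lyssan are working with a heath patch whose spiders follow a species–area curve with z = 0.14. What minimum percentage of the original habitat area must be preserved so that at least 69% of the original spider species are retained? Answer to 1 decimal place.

7.1%

Need (A_new/A_old)^0.14 = 0.69, so A_new/A_old = 0.69^(1/0.14) = 0.69^7.143
ln(A_new/A_old) = ln 0.69 / 0.14 = -0.3711 / 0.14 = -2.6505
A_new/A_old = e^-2.6505 ≈ 0.07062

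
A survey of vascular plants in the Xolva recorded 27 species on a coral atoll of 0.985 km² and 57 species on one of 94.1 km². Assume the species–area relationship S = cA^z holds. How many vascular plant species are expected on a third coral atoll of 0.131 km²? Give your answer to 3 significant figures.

19.4

z = ln(57/27) / ln(94.1/0.985) = 0.7472 / 4.5595 = 0.1639
c = 27 / 0.985^0.1639 = 27 / 0.9975 = 27.07
S₃ = 27.07 × 0.131^0.1639 = 27.07 × 0.7167 ≈ 19.4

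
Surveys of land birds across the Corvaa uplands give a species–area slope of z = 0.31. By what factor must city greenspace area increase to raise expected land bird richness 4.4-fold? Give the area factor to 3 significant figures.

119

(A₂/A₁)^0.31 = 4.4, so A₂/A₁ = 4.4^(1/0.31) = 4.4^3.226
ln(A₂/A₁) = ln 4.4 / 0.31 = 1.4816 / 0.31 = 4.7794
A₂/A₁ = e^4.7794 ≈ 119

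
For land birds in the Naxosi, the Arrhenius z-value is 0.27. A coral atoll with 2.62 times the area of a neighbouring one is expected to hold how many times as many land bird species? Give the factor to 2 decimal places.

1.30

S₂/S₁ = (A₂/A₁)^z = 2.62^0.27
ln(S₂/S₁) = 0.27 × ln 2.62 = 0.27 × 0.9632 = 0.2601
S₂/S₁ = e^0.2601 ≈ 1.297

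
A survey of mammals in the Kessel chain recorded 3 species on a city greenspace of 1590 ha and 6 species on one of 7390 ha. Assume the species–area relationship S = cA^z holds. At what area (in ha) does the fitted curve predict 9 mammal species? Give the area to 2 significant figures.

z = ln(6/3) / ln(7390/1590) = 0.6931 / 1.5364 = 0.4512
c = 3 / 1590^0.4512 = 3 / 27.82 = 0.1078
A = (9/0.1078)^(1/0.4512) ⇒ ln A = ln(83.45)/0.4512 = 9.8066
A = e^9.8066 ≈ 18153 ha

18000 ha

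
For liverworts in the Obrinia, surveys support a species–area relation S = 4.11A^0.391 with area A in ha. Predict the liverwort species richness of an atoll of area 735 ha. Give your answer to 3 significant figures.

S = 4.11 × 735^0.391 = 4.11 × 13.2 ≈ 54.27

54.3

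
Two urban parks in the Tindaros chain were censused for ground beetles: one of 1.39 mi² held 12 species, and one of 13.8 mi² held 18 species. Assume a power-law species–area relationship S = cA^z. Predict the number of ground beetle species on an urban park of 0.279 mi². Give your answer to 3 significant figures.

9.04

z = ln(18/12) / ln(13.8/1.39) = 0.4055 / 2.2954 = 0.1766
c = 12 / 1.39^0.1766 = 12 / 1.06 = 11.32
S₃ = 11.32 × 0.279^0.1766 = 11.32 × 0.7981 ≈ 9.036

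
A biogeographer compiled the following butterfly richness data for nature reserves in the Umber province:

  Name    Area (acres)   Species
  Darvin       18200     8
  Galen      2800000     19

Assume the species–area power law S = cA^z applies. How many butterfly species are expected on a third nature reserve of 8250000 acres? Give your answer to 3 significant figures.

z = ln(19/8) / ln(2800000/18200) = 0.8650 / 5.0360 = 0.1718
c = 8 / 18200^0.1718 = 8 / 5.392 = 1.484
S₃ = 1.484 × 8250000^0.1718 = 1.484 × 15.42 ≈ 22.88

22.9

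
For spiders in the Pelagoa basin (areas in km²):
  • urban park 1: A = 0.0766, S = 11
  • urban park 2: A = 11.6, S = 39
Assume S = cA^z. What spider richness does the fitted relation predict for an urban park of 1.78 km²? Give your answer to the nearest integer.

24

z = ln(39/11) / ln(11.6/0.0766) = 1.2657 / 5.0202 = 0.2521
c = 11 / 0.0766^0.2521 = 11 / 0.5232 = 21.02
S₃ = 21.02 × 1.78^0.2521 = 21.02 × 1.156 ≈ 24.31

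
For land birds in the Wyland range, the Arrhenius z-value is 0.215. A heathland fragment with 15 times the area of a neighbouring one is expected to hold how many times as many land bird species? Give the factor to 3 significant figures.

1.79

S₂/S₁ = (A₂/A₁)^z = 15^0.215
ln(S₂/S₁) = 0.215 × ln 15 = 0.215 × 2.7081 = 0.5822
S₂/S₁ = e^0.5822 ≈ 1.79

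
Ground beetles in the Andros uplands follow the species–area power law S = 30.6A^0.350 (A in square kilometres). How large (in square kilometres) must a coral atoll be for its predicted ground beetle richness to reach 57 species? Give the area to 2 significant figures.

5.9 square kilometres

57 = 30.6 × A^0.35  ⇒  A^0.35 = 57/30.6 = 1.863
ln A = ln(1.863) / 0.35 = 0.6221 / 0.35 = 1.7773
A = e^1.7773 ≈ 5.914 square kilometres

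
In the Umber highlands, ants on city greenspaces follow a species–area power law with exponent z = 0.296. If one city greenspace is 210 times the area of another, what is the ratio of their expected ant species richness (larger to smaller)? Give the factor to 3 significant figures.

S₂/S₁ = (A₂/A₁)^z = 210^0.296
ln(S₂/S₁) = 0.296 × ln 210 = 0.296 × 5.3471 = 1.5827
S₂/S₁ = e^1.5827 ≈ 4.868

4.87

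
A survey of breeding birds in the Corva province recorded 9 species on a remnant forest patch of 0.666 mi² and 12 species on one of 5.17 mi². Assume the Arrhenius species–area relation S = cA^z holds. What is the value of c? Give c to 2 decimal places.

9.53

z = ln(S₂/S₁) / ln(A₂/A₁) = ln(12/9) / ln(5.17/0.666) = 0.2877 / 2.0493 = 0.1404
c = S₁ / A₁^z = 9 / 0.666^0.1404 = 9 / 0.9445 = 9.528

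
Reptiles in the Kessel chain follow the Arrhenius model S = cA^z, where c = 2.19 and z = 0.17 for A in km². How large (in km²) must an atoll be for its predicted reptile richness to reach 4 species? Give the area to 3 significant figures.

34.6 km²

4 = 2.19 × A^0.17  ⇒  A^0.17 = 4/2.19 = 1.826
ln A = ln(1.826) / 0.17 = 0.6024 / 0.17 = 3.5435
A = e^3.5435 ≈ 34.59 km²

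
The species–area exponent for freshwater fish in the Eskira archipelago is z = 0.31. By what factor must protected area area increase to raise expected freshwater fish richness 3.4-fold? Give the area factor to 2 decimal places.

51.81

(A₂/A₁)^0.31 = 3.4, so A₂/A₁ = 3.4^(1/0.31) = 3.4^3.226
ln(A₂/A₁) = ln 3.4 / 0.31 = 1.2238 / 0.31 = 3.9477
A₂/A₁ = e^3.9477 ≈ 51.81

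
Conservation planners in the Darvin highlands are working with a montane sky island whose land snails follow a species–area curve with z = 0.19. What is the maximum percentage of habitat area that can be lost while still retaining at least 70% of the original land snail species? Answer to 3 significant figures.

Need (A_new/A_old)^0.19 = 0.7, so A_new/A_old = 0.7^(1/0.19) = 0.7^5.263
ln(A_new/A_old) = ln 0.7 / 0.19 = -0.3567 / 0.19 = -1.8772
A_new/A_old = e^-1.8772 ≈ 0.153
Fraction that can be lost = 1 − 0.153 = 0.847

84.7%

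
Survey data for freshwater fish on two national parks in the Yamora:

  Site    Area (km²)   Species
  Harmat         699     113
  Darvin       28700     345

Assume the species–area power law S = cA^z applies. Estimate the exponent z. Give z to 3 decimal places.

Taking logs: ln S = ln c + z ln A, so z = (ln S₂ − ln S₁)/(ln A₂ − ln A₁).
z = ln(345/113) / ln(28700/699) = ln(3.053) / ln(41.06) = 1.1162 / 3.7150 = 0.3004

0.300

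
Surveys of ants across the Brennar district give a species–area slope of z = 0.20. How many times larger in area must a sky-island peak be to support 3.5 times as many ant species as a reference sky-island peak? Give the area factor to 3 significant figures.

525

(A₂/A₁)^0.2 = 3.5, so A₂/A₁ = 3.5^(1/0.2) = 3.5^5
ln(A₂/A₁) = ln 3.5 / 0.2 = 1.2528 / 0.2 = 6.2638
A₂/A₁ = e^6.2638 ≈ 525.2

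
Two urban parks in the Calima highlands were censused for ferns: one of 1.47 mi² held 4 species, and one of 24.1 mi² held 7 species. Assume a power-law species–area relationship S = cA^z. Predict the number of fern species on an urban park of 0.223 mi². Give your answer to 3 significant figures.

2.74

z = ln(7/4) / ln(24.1/1.47) = 0.5596 / 2.7969 = 0.2001
c = 4 / 1.47^0.2001 = 4 / 1.08 = 3.703
S₃ = 3.703 × 0.223^0.2001 = 3.703 × 0.7406 ≈ 2.743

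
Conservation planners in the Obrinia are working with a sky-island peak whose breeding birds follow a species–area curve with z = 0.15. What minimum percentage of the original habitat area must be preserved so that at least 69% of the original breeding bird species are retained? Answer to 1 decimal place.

Need (A_new/A_old)^0.15 = 0.69, so A_new/A_old = 0.69^(1/0.15) = 0.69^6.667
ln(A_new/A_old) = ln 0.69 / 0.15 = -0.3711 / 0.15 = -2.4738
A_new/A_old = e^-2.4738 ≈ 0.08427

8.4%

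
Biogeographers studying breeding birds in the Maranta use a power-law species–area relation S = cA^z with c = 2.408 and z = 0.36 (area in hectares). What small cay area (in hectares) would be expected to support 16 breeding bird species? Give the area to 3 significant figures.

16 = 2.408 × A^0.36  ⇒  A^0.36 = 16/2.408 = 6.645
ln A = ln(6.645) / 0.36 = 1.8938 / 0.36 = 5.2605
A = e^5.2605 ≈ 192.6 hectares

193 hectares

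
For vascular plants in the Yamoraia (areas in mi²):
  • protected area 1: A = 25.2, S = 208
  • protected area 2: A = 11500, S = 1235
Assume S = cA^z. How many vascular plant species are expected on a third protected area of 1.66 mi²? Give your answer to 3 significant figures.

94.3

z = ln(1235/208) / ln(11500/25.2) = 1.7813 / 6.1233 = 0.2909
c = 208 / 25.2^0.2909 = 208 / 2.557 = 81.36
S₃ = 81.36 × 1.66^0.2909 = 81.36 × 1.159 ≈ 94.28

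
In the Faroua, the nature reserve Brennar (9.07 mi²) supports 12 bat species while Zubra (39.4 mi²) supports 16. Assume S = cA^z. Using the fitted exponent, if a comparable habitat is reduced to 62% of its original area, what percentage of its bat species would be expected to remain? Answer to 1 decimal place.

91.1%

z = ln(16/12) / ln(39.4/9.07) = 0.2877 / 1.4688 = 0.1959
S_new/S_old = (A_new/A_old)^z = 0.62^0.1959 = exp(0.1959 × -0.4780) = 0.9106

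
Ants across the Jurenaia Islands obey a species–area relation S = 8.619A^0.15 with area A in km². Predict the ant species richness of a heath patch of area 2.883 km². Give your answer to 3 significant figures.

S = 8.619 × 2.883^0.15
ln S = ln 8.619 + 0.15 × ln 2.883 = 2.1540 + 0.15 × 1.0588 = 2.3128
S = e^2.3128 ≈ 10.1

10.1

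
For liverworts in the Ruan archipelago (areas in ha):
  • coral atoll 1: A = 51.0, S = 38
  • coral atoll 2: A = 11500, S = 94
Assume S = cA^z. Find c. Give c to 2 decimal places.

z = ln(S₂/S₁) / ln(A₂/A₁) = ln(94/38) / ln(11500/51) = 0.9057 / 5.4183 = 0.1672
c = S₁ / A₁^z = 38 / 51^0.1672 = 38 / 1.929 = 19.69

19.69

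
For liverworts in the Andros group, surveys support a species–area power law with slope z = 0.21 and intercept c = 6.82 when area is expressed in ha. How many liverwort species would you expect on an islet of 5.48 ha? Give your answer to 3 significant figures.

9.75

S = 6.82 × 5.48^0.21
ln S = ln 6.82 + 0.21 × ln 5.48 = 1.9199 + 0.21 × 1.7011 = 2.2771
S = e^2.2771 ≈ 9.748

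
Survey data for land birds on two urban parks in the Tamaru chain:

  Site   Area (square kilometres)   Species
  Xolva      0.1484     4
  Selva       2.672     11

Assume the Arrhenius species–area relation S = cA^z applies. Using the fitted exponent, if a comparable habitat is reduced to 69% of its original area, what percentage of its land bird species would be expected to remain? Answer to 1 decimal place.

87.8%

z = ln(11/4) / ln(2.672/0.1484) = 1.0116 / 2.8907 = 0.3500
S_new/S_old = (A_new/A_old)^z = 0.69^0.3500 = exp(0.3500 × -0.3711) = 0.8782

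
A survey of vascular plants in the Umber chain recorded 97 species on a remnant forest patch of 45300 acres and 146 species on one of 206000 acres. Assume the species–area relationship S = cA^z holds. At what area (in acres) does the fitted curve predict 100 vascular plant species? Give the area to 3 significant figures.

z = ln(146/97) / ln(206000/45300) = 0.4089 / 1.5146 = 0.2700
c = 97 / 45300^0.2700 = 97 / 18.07 = 5.367
A = (100/5.367)^(1/0.2700) ⇒ ln A = ln(18.63)/0.2700 = 10.8339
A = e^10.8339 ≈ 50710 acres

50700 acres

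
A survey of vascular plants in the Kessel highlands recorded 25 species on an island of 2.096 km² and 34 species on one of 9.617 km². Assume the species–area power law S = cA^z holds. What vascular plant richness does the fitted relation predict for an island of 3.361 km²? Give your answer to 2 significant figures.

27

z = ln(34/25) / ln(9.617/2.096) = 0.3075 / 1.5235 = 0.2018
c = 25 / 2.096^0.2018 = 25 / 1.161 = 21.53
S₃ = 21.53 × 3.361^0.2018 = 21.53 × 1.277 ≈ 27.5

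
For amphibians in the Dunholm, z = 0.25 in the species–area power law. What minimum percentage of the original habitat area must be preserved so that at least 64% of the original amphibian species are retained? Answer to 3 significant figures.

16.8%

Need (A_new/A_old)^0.25 = 0.64, so A_new/A_old = 0.64^(1/0.25) = 0.64^4
ln(A_new/A_old) = ln 0.64 / 0.25 = -0.4463 / 0.25 = -1.7851
A_new/A_old = e^-1.7851 ≈ 0.1678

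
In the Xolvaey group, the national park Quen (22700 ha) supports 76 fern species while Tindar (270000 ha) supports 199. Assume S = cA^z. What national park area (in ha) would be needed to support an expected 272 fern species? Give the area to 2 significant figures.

600000 ha

z = ln(199/76) / ln(270000/22700) = 0.9626 / 2.4761 = 0.3888
c = 76 / 22700^0.3888 = 76 / 49.36 = 1.54
A = (272/1.54)^(1/0.3888) ⇒ ln A = ln(176.7)/0.3888 = 13.3100
A = e^13.3100 ≈ 603213 ha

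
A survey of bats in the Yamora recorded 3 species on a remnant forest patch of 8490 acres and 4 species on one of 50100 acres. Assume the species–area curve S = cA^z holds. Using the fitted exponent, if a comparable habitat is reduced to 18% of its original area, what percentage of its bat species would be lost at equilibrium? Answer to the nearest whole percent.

24%

z = ln(4/3) / ln(50100/8490) = 0.2877 / 1.7751 = 0.1621
S_new/S_old = (A_new/A_old)^z = 0.18^0.1621 = exp(0.1621 × -1.7148) = 0.7574
Fraction lost = 1 − 0.7574 = 0.2426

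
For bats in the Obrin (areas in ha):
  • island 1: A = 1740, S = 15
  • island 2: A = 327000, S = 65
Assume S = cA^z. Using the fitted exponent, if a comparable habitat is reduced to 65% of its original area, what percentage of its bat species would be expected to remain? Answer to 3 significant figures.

z = ln(65/15) / ln(327000/1740) = 1.4663 / 5.2361 = 0.2800
S_new/S_old = (A_new/A_old)^z = 0.65^0.2800 = exp(0.2800 × -0.4308) = 0.8864

88.6%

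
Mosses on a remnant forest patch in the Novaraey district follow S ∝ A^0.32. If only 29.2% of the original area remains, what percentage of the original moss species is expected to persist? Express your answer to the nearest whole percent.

S_new/S_old = (A_new/A_old)^z = 0.292^0.32
= exp(0.32 × ln 0.292) = exp(0.32 × -1.2310) = exp(-0.3939) ≈ 0.6744

67%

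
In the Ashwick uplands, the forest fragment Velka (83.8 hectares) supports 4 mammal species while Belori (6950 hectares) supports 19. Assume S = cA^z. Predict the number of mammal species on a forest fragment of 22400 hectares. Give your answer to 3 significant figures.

28.7

z = ln(19/4) / ln(6950/83.8) = 1.5581 / 4.4181 = 0.3527
c = 4 / 83.8^0.3527 = 4 / 4.767 = 0.839
S₃ = 0.839 × 22400^0.3527 = 0.839 × 34.22 ≈ 28.71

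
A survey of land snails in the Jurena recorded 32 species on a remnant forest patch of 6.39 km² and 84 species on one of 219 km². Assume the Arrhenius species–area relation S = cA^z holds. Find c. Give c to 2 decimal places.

19.28

z = ln(S₂/S₁) / ln(A₂/A₁) = ln(84/32) / ln(219/6.39) = 0.9651 / 3.5343 = 0.2731
c = S₁ / A₁^z = 32 / 6.39^0.2731 = 32 / 1.659 = 19.28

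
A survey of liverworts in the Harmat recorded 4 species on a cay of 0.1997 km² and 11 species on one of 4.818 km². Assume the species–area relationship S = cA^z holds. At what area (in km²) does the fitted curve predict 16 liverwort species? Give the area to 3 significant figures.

z = ln(11/4) / ln(4.818/0.1997) = 1.0116 / 3.1833 = 0.3178
c = 4 / 0.1997^0.3178 = 4 / 0.5993 = 6.674
A = (16/6.674)^(1/0.3178) ⇒ ln A = ln(2.397)/0.3178 = 2.7514
A = e^2.7514 ≈ 15.67 km²

15.7 km²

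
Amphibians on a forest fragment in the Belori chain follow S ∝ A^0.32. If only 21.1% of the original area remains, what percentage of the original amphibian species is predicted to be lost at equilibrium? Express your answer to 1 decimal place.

S_new/S_old = (A_new/A_old)^z = 0.211^0.32
= exp(0.32 × ln 0.211) = exp(0.32 × -1.5559) = exp(-0.4979) ≈ 0.6078
Fraction lost = 1 − 0.6078 = 0.3922

39.2%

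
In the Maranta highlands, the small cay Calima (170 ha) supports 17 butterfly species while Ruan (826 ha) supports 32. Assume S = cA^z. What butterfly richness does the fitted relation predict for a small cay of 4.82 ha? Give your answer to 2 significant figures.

4.1

z = ln(32/17) / ln(826/170) = 0.6325 / 1.5808 = 0.4001
c = 17 / 170^0.4001 = 17 / 7.807 = 2.178
S₃ = 2.178 × 4.82^0.4001 = 2.178 × 1.876 ≈ 4.086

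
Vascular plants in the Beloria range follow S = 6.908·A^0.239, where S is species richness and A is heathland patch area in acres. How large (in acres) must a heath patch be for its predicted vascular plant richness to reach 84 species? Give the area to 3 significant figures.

84 = 6.908 × A^0.239  ⇒  A^0.239 = 84/6.908 = 12.16
ln A = ln(12.16) / 0.239 = 2.4981 / 0.239 = 10.4525
A = e^10.4525 ≈ 34629 acres

34600 acres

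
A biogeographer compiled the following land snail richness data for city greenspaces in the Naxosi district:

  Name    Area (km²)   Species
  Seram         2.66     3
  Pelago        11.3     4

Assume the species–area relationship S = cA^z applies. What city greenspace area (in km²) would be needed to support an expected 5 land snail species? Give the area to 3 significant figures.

z = ln(4/3) / ln(11.3/2.66) = 0.2877 / 1.4465 = 0.1989
c = 3 / 2.66^0.1989 = 3 / 1.215 = 2.47
A = (5/2.47)^(1/0.1989) ⇒ ln A = ln(2.025)/0.1989 = 3.5468
A = e^3.5468 ≈ 34.7 km²

34.7 km²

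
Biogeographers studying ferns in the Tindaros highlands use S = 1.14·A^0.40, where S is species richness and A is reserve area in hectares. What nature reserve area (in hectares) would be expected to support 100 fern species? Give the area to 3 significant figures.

100 = 1.14 × A^0.4  ⇒  A^0.4 = 100/1.14 = 87.72
ln A = ln(87.72) / 0.4 = 4.4741 / 0.4 = 11.1854
A = e^11.1854 ≈ 72067 hectares

72100 hectares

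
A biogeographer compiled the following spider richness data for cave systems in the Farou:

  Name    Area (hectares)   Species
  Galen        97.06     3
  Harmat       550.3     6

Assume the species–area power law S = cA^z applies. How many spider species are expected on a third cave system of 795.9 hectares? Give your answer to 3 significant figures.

z = ln(6/3) / ln(550.3/97.06) = 0.6931 / 1.7351 = 0.3995
c = 3 / 97.06^0.3995 = 3 / 6.22 = 0.4823
S₃ = 0.4823 × 795.9^0.3995 = 0.4823 × 14.42 ≈ 6.953

6.95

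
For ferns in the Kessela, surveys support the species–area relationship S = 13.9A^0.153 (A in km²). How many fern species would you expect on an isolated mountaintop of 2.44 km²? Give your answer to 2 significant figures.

16

S = 13.9 × 2.44^0.153
ln S = ln 13.9 + 0.153 × ln 2.44 = 2.6319 + 0.153 × 0.8920 = 2.7684
S = e^2.7684 ≈ 15.93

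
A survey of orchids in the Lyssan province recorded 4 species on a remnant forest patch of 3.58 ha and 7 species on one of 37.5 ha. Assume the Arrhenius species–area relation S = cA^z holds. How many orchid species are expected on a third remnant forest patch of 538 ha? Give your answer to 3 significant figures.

z = ln(7/4) / ln(37.5/3.58) = 0.5596 / 2.3490 = 0.2382
c = 4 / 3.58^0.2382 = 4 / 1.355 = 2.952
S₃ = 2.952 × 538^0.2382 = 2.952 × 4.473 ≈ 13.2

13.2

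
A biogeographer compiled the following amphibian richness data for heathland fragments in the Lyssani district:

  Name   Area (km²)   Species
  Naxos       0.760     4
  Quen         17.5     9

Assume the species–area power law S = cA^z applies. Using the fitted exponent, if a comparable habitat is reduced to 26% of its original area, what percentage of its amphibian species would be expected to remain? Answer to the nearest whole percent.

71%

z = ln(9/4) / ln(17.5/0.76) = 0.8109 / 3.1366 = 0.2585
S_new/S_old = (A_new/A_old)^z = 0.26^0.2585 = exp(0.2585 × -1.3471) = 0.7059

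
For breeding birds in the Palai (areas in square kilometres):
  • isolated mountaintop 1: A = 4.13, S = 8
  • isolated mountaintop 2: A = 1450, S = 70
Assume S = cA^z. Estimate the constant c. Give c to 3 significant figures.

4.73

z = ln(S₂/S₁) / ln(A₂/A₁) = ln(70/8) / ln(1450/4.13) = 2.1691 / 5.8610 = 0.3701
c = S₁ / A₁^z = 8 / 4.13^0.3701 = 8 / 1.69 = 4.733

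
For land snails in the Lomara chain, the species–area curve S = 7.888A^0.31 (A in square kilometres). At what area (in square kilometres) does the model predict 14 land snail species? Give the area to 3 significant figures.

6.36 square kilometres

14 = 7.888 × A^0.31  ⇒  A^0.31 = 14/7.888 = 1.775
ln A = ln(1.775) / 0.31 = 0.5737 / 0.31 = 1.8507
A = e^1.8507 ≈ 6.364 square kilometres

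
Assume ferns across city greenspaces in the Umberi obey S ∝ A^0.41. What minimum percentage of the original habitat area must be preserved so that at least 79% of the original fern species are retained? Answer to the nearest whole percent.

56%

Need (A_new/A_old)^0.41 = 0.79, so A_new/A_old = 0.79^(1/0.41) = 0.79^2.439
ln(A_new/A_old) = ln 0.79 / 0.41 = -0.2357 / 0.41 = -0.5749
A_new/A_old = e^-0.5749 ≈ 0.5627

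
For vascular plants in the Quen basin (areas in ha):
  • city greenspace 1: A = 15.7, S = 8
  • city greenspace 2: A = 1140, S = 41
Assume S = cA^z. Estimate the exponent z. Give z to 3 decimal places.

Taking logs: ln S = ln c + z ln A, so z = (ln S₂ − ln S₁)/(ln A₂ − ln A₁).
z = ln(41/8) / ln(1140/15.7) = ln(5.125) / ln(72.61) = 1.6341 / 4.2851 = 0.3813

0.381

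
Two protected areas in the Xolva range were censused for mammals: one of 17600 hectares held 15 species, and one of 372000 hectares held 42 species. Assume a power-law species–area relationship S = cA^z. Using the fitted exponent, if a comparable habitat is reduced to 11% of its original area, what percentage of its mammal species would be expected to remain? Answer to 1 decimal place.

47.5%

z = ln(42/15) / ln(372000/17600) = 1.0296 / 3.0510 = 0.3375
S_new/S_old = (A_new/A_old)^z = 0.11^0.3375 = exp(0.3375 × -2.2073) = 0.4748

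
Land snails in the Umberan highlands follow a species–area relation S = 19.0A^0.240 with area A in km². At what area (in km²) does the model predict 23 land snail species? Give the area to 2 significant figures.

23 = 19 × A^0.24  ⇒  A^0.24 = 23/19 = 1.211
ln A = ln(1.211) / 0.24 = 0.1911 / 0.24 = 0.7961
A = e^0.7961 ≈ 2.217 km²

2.2 km²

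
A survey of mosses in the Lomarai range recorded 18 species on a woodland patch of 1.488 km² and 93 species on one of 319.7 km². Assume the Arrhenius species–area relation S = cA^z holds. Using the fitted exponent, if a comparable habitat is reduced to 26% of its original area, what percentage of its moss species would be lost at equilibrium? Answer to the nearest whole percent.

z = ln(93/18) / ln(319.7/1.488) = 1.6422 / 5.3700 = 0.3058
S_new/S_old = (A_new/A_old)^z = 0.26^0.3058 = exp(0.3058 × -1.3471) = 0.6624
Fraction lost = 1 − 0.6624 = 0.3376

34%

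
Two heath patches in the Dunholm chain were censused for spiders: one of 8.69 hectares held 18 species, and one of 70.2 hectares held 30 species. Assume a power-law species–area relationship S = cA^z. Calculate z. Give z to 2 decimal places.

0.24

Taking logs: ln S = ln c + z ln A, so z = (ln S₂ − ln S₁)/(ln A₂ − ln A₁).
z = ln(30/18) / ln(70.2/8.69) = ln(1.667) / ln(8.078) = 0.5108 / 2.0892 = 0.2445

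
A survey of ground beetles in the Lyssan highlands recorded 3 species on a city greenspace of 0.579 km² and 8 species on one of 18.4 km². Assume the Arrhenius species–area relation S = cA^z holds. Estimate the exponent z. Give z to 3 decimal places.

0.284

Taking logs: ln S = ln c + z ln A, so z = (ln S₂ − ln S₁)/(ln A₂ − ln A₁).
z = ln(8/3) / ln(18.4/0.579) = ln(2.667) / ln(31.78) = 0.9808 / 3.4588 = 0.2836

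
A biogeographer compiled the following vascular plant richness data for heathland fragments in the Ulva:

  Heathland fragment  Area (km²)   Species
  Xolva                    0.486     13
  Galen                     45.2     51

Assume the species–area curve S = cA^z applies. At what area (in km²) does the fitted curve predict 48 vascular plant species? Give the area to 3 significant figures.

z = ln(51/13) / ln(45.2/0.486) = 1.3669 / 4.5326 = 0.3016
c = 13 / 0.486^0.3016 = 13 / 0.8045 = 16.16
A = (48/16.16)^(1/0.3016) ⇒ ln A = ln(2.97)/0.3016 = 3.6101
A = e^3.6101 ≈ 36.97 km²

37.0 km²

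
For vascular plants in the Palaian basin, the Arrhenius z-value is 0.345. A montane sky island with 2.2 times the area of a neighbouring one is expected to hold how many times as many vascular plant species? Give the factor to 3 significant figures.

1.31

S₂/S₁ = (A₂/A₁)^z = 2.2^0.345
ln(S₂/S₁) = 0.345 × ln 2.2 = 0.345 × 0.7885 = 0.2720
S₂/S₁ = e^0.2720 ≈ 1.313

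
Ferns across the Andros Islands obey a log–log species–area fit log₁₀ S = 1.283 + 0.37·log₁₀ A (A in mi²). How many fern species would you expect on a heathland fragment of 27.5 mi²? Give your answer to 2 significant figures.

S = 19.19 × 27.5^0.37 = 19.19 × 3.408 ≈ 65.4

65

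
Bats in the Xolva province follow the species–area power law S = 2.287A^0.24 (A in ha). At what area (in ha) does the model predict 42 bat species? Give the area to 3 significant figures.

42 = 2.287 × A^0.24  ⇒  A^0.24 = 42/2.287 = 18.36
ln A = ln(18.36) / 0.24 = 2.9104 / 0.24 = 12.1268
A = e^12.1268 ≈ 184755 ha

185000 ha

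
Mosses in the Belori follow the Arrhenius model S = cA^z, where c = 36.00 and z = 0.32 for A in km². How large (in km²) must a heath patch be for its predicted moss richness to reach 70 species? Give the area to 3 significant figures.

7.99 km²

70 = 36 × A^0.32  ⇒  A^0.32 = 70/36 = 1.944
ln A = ln(1.944) / 0.32 = 0.6650 / 0.32 = 2.0781
A = e^2.0781 ≈ 7.989 km²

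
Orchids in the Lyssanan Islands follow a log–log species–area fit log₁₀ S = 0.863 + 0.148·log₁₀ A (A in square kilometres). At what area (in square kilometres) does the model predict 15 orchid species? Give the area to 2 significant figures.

15 = 7.295 × A^0.148  ⇒  A^0.148 = 15/7.295 = 2.056
ln A = ln(2.056) / 0.148 = 0.7209 / 0.148 = 4.8711
A = e^4.8711 ≈ 130.5 square kilometres

130 square kilometres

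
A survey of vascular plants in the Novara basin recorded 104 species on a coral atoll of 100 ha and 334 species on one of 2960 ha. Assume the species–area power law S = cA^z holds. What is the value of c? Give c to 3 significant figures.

21.3

z = ln(S₂/S₁) / ln(A₂/A₁) = ln(334/104) / ln(2960/100) = 1.1668 / 3.3878 = 0.3444
c = S₁ / A₁^z = 104 / 100^0.3444 = 104 / 4.884 = 21.29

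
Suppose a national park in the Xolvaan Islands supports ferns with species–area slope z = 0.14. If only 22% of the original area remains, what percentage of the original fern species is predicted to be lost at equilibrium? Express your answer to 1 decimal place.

S_new/S_old = (A_new/A_old)^z = 0.22^0.14
= exp(0.14 × ln 0.22) = exp(0.14 × -1.5141) = exp(-0.2120) ≈ 0.809
Fraction lost = 1 − 0.809 = 0.191

19.1%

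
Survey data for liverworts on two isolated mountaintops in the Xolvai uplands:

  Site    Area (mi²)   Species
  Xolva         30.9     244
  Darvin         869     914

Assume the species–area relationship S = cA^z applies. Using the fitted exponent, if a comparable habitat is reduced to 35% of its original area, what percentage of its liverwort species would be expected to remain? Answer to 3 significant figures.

z = ln(914/244) / ln(869/30.9) = 1.3207 / 3.3366 = 0.3958
S_new/S_old = (A_new/A_old)^z = 0.35^0.3958 = exp(0.3958 × -1.0498) = 0.66

66.0%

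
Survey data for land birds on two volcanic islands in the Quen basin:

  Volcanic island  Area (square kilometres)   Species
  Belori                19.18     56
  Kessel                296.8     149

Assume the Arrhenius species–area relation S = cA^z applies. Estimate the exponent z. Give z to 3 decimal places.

Taking logs: ln S = ln c + z ln A, so z = (ln S₂ − ln S₁)/(ln A₂ − ln A₁).
z = ln(149/56) / ln(296.8/19.18) = ln(2.661) / ln(15.47) = 0.9786 / 2.7392 = 0.3573

0.357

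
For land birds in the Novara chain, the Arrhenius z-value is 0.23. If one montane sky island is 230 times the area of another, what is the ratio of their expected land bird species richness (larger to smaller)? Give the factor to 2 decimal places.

3.49

S₂/S₁ = (A₂/A₁)^z = 230^0.23
ln(S₂/S₁) = 0.23 × ln 230 = 0.23 × 5.4381 = 1.2508
S₂/S₁ = e^1.2508 ≈ 3.493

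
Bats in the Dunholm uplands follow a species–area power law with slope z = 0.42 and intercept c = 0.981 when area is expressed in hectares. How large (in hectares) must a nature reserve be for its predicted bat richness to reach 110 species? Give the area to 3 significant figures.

75900 hectares

110 = 0.981 × A^0.42  ⇒  A^0.42 = 110/0.981 = 112.1
ln A = ln(112.1) / 0.42 = 4.7197 / 0.42 = 11.2373
A = e^11.2373 ≈ 75909 hectares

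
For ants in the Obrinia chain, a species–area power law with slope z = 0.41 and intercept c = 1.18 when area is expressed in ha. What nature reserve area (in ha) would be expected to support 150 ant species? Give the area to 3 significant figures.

150 = 1.18 × A^0.41  ⇒  A^0.41 = 150/1.18 = 127.1
ln A = ln(127.1) / 0.41 = 4.8451 / 0.41 = 11.8174
A = e^11.8174 ≈ 135587 ha

136000 ha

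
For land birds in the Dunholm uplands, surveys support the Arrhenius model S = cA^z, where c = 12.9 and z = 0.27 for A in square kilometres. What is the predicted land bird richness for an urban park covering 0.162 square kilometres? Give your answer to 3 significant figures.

S = 12.9 × 0.162^0.27
ln S = ln 12.9 + 0.27 × ln 0.162 = 2.5572 + 0.27 × -1.8202 = 2.0658
S = e^2.0658 ≈ 7.891

7.89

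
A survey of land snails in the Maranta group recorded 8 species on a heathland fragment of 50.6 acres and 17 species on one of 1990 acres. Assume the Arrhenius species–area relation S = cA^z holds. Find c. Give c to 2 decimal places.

3.57

z = ln(S₂/S₁) / ln(A₂/A₁) = ln(17/8) / ln(1990/50.6) = 0.7538 / 3.6719 = 0.2053
c = S₁ / A₁^z = 8 / 50.6^0.2053 = 8 / 2.238 = 3.575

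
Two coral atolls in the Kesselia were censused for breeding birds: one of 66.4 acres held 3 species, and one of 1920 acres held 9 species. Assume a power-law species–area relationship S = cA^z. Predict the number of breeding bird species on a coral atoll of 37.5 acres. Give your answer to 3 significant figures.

2.49

z = ln(9/3) / ln(1920/66.4) = 1.0986 / 3.3644 = 0.3265
c = 3 / 66.4^0.3265 = 3 / 3.936 = 0.7623
S₃ = 0.7623 × 37.5^0.3265 = 0.7623 × 3.266 ≈ 2.489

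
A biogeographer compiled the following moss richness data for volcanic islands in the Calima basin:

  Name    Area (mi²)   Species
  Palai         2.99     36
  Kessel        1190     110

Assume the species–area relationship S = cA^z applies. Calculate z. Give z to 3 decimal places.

0.187

Taking logs: ln S = ln c + z ln A, so z = (ln S₂ − ln S₁)/(ln A₂ − ln A₁).
z = ln(110/36) / ln(1190/2.99) = ln(3.056) / ln(398) = 1.1170 / 5.9864 = 0.1866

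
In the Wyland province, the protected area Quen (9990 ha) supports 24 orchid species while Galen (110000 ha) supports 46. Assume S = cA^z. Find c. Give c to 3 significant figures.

1.97

z = ln(S₂/S₁) / ln(A₂/A₁) = ln(46/24) / ln(110000/9990) = 0.6506 / 2.3989 = 0.2712
c = S₁ / A₁^z = 24 / 9990^0.2712 = 24 / 12.15 = 1.975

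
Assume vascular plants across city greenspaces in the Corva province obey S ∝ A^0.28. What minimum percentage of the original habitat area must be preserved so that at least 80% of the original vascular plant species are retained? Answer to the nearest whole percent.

45%

Need (A_new/A_old)^0.28 = 0.8, so A_new/A_old = 0.8^(1/0.28) = 0.8^3.571
ln(A_new/A_old) = ln 0.8 / 0.28 = -0.2231 / 0.28 = -0.7969
A_new/A_old = e^-0.7969 ≈ 0.4507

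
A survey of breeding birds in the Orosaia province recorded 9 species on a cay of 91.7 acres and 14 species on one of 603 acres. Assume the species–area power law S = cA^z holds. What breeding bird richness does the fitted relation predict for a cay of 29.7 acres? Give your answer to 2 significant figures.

6.9

z = ln(14/9) / ln(603/91.7) = 0.4418 / 1.8834 = 0.2346
c = 9 / 91.7^0.2346 = 9 / 2.886 = 3.118
S₃ = 3.118 × 29.7^0.2346 = 3.118 × 2.216 ≈ 6.908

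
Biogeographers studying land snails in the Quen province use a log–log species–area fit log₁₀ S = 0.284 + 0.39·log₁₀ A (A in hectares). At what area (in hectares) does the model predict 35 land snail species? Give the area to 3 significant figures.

35 = 1.923 × A^0.39  ⇒  A^0.39 = 35/1.923 = 18.2
ln A = ln(18.2) / 0.39 = 2.9014 / 0.39 = 7.4395
A = e^7.4395 ≈ 1702 hectares

1700 hectares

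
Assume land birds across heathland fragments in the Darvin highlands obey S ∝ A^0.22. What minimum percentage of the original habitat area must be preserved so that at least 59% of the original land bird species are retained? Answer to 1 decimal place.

Need (A_new/A_old)^0.22 = 0.59, so A_new/A_old = 0.59^(1/0.22) = 0.59^4.545
ln(A_new/A_old) = ln 0.59 / 0.22 = -0.5276 / 0.22 = -2.3983
A_new/A_old = e^-2.3983 ≈ 0.09087

9.1%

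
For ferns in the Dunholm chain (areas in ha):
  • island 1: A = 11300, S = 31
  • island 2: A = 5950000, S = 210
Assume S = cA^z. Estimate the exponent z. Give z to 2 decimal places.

0.31

Taking logs: ln S = ln c + z ln A, so z = (ln S₂ − ln S₁)/(ln A₂ − ln A₁).
z = ln(210/31) / ln(5950000/11300) = ln(6.774) / ln(526.5) = 1.9131 / 6.2663 = 0.3053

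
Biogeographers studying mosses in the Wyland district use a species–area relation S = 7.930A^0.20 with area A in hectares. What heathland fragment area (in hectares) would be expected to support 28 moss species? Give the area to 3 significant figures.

549 hectares

28 = 7.93 × A^0.2  ⇒  A^0.2 = 28/7.93 = 3.531
ln A = ln(3.531) / 0.2 = 1.2616 / 0.2 = 6.3078
A = e^6.3078 ≈ 548.8 hectares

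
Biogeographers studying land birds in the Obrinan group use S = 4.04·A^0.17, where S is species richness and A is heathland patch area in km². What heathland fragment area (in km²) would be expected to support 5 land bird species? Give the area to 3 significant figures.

3.50 km²

5 = 4.04 × A^0.17  ⇒  A^0.17 = 5/4.04 = 1.238
ln A = ln(1.238) / 0.17 = 0.2132 / 0.17 = 1.2541
A = e^1.2541 ≈ 3.505 km²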